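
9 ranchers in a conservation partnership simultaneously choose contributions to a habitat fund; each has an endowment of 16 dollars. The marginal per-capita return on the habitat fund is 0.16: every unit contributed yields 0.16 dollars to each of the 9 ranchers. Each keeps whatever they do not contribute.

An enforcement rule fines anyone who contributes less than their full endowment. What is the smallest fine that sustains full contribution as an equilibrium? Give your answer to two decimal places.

13.44 dollars

Given the others contribute fully, the best deviation is to contribute 0 (any partial contribution still incurs the fine and gives up units whose private return 0.16 is below 1).
Deviating from 16 to 0 saves 16 dollars but forfeits the deviator's share of the drop in the habitat fund: 0.16 × 16 = 2.56.
So the deviation gain is 16 − 2.56 = 13.44, and the fine must be at least 13.44 dollars to wipe it out.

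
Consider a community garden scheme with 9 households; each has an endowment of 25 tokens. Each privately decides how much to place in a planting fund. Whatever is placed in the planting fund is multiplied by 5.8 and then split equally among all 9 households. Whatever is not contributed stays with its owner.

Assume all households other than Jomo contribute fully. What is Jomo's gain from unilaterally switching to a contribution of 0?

Switching from a contribution of 25 to 0 lets Jomo keep an extra 25 tokens, but lowers the planting fund by 25, which costs Jomo their own share of that drop: 5.8/9 × 25 = 16.11.
Net gain = 25 − 16.11 = 8.89. The private return per contributed unit (0.6444) is below 1, so free-riding is indeed the best response regardless of what the others do.

8.89 tokens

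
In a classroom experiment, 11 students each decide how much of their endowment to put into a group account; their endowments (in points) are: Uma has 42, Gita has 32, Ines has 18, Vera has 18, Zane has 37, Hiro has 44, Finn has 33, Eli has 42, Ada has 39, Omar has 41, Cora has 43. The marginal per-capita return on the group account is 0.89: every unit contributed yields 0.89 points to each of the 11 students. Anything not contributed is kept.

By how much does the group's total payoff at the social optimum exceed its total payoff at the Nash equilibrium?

3419.31 points

The private return per contributed unit is 0.89 < 1 for everyone, so the Nash equilibrium is zero contribution and the group total is Σ E_j = 42 + 32 + 18 + 18 + 37 + 44 + 33 + 42 + 39 + 41 + 43 = 389.
Each contributed unit returns 9.790 to the group, so the social optimum is full contribution by everyone: group total = 9.790 × 389 = 3808.31.
Efficiency loss = (9.790 − 1) × 389 = 3419.31.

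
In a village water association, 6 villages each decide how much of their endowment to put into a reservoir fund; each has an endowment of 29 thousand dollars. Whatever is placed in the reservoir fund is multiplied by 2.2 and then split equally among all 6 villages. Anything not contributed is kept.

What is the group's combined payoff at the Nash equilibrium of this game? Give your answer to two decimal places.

174.00 thousand dollars

Each contributed unit returns 2.2/6 = 0.3667 to its contributor — below 1 — so contributing 0 is dominant for every player. At the Nash equilibrium everyone keeps their 29, and the group total is 6 × 29 = 174.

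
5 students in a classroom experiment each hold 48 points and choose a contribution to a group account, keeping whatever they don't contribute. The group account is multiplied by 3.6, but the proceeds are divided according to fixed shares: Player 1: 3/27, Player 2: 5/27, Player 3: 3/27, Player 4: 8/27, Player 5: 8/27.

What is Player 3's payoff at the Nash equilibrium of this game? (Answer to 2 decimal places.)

For player j, contributing a unit is worthwhile iff 3.6 × (j's share) ≥ 1, i.e. iff j's share is at least 0.2778.
Player 4 and Player 5 are above the threshold, contributing 48 each; the remaining 3 contribute 0. Total contributed: 96.
Player 3 keeps 48 and receives 3.6 × 96 × 3/27 = 38.40 from the group account, for a payoff of 86.40.

86.40 points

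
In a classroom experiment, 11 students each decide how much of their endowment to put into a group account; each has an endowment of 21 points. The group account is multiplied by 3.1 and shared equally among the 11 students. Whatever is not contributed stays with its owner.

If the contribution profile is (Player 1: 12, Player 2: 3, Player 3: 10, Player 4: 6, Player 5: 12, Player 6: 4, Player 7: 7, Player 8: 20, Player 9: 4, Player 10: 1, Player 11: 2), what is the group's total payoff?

Total contributed: 12 + 3 + 10 + 6 + 12 + 4 + 7 + 20 + 4 + 1 + 2 = 81; total kept: 11 × 21 − 81 = 150.
The group account pays out 3.1 × 81 = 251.10 in aggregate.
Group total = 150 + 251.10 = 401.10.

401.10 points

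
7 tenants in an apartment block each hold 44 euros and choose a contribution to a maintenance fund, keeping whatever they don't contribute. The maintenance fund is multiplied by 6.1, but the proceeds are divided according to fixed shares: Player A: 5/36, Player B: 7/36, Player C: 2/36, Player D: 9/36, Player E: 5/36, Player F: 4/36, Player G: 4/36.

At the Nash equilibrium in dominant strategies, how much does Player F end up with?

103.64 euros

For player j, contributing a unit is worthwhile iff 6.1 × (j's share) ≥ 1, i.e. iff j's share is at least 0.1639.
Player B and Player D clear that bar, contributing 44 each; the remaining 5 contribute 0. Total contributed: 88.
Player F keeps 44 and receives 6.1 × 88 × 4/36 = 59.64 from the maintenance fund, for a payoff of 103.64.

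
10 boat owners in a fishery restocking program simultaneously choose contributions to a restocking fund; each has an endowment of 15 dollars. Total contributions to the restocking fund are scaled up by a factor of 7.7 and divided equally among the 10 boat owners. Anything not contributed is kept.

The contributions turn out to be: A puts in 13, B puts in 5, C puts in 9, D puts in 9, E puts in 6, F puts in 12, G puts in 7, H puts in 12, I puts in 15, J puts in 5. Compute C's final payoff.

Total contributed: 13 + 5 + 9 + 9 + 6 + 12 + 7 + 12 + 15 + 5 = 93.
Each receives 7.7 × 93 / 10 = 71.61 from the restocking fund.
C keeps 15 − 9 = 6, so C's payoff is 6 + 71.61 = 77.61.

77.61 dollars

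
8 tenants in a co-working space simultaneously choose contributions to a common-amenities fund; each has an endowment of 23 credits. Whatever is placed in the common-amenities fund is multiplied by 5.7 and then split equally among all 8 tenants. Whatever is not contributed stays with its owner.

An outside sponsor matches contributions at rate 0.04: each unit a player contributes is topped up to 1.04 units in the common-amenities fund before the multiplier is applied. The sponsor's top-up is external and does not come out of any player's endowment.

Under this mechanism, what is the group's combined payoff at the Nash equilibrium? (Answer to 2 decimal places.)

The effective private return is 5.7 × 1.04 / 8 = 0.7410, which is still under 1, so the mechanism doesn't change anyone's dominant strategy: zero contribution.
At the Nash equilibrium no one contributes; group total payoff = 8 × 23 = 184.

184.00 credits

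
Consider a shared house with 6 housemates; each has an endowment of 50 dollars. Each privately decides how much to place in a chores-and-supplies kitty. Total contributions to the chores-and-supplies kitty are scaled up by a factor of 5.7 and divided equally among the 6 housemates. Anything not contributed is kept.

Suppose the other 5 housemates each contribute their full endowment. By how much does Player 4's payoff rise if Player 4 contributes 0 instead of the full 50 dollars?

Switching from a contribution of 50 to 0 lets Player 4 keep an extra 50 dollars, but lowers the chores-and-supplies kitty by 50, which costs Player 4 their own share of that drop: 5.7/6 × 50 = 47.50.
Net gain = 50 − 47.50 = 2.50. The private return per contributed unit (0.9500) is below 1, so free-riding is indeed the best response regardless of what the others do.

2.50 dollars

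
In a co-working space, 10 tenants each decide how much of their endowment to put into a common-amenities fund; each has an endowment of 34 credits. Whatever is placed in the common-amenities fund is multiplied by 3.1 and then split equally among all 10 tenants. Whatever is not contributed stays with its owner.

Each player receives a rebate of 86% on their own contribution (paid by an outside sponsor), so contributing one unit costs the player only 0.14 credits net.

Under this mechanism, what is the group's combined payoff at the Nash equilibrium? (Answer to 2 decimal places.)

1346.40 credits

With the mechanism, a contributed unit returns (3.1/10) / 0.14 = 2.2143 per unit of net cost to the contributor — now above 1 — so contributing fully is weakly dominant for every player.
At the Nash equilibrium everyone contributes 34. Group total payoff = 10 × (34 × 0.86 + 3.1 × 34) = 1346.40.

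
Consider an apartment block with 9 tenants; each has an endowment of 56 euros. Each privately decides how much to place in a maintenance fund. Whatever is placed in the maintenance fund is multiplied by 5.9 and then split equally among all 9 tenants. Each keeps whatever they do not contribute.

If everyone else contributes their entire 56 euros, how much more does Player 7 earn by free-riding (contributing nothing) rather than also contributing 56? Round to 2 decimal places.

Switching from a contribution of 56 to 0 lets Player 7 keep an extra 56 euros, but lowers the maintenance fund by 56, which costs Player 7 their own share of that drop: 5.9/9 × 56 = 36.71.
Net gain = 56 − 36.71 = 19.29. The private return per contributed unit (0.6556) is below 1, so free-riding is indeed the best response regardless of what the others do.

19.29 euros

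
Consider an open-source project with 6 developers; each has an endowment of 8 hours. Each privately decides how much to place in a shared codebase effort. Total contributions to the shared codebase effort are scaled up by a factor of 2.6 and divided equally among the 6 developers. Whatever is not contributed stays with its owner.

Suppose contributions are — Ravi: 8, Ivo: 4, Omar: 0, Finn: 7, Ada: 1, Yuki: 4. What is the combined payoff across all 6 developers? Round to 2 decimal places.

86.40 hours

Total contributed: 8 + 4 + 0 + 7 + 1 + 4 = 24; total kept: 6 × 8 − 24 = 24.
The shared codebase effort pays out 2.6 × 24 = 62.40 in aggregate.
Group total = 24 + 62.40 = 86.40.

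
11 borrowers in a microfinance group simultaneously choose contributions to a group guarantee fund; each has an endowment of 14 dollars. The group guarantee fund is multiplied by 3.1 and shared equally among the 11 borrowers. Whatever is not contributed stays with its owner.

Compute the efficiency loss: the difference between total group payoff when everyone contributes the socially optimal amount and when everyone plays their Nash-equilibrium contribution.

323.40 dollars

Each contributed unit returns 3.1/11 = 0.2818 to its contributor — below 1 — so contributing 0 is dominant for every player. At the Nash equilibrium everyone keeps their 14, and the group total is 11 × 14 = 154.
Each contributed unit returns 3.100 to the group as a whole (0.2818 to each of 11 players), which exceeds 1, so the social optimum is full contribution: group total = 3.100 × 154 = 477.40.
Efficiency loss = 477.40 − 154 = 323.40.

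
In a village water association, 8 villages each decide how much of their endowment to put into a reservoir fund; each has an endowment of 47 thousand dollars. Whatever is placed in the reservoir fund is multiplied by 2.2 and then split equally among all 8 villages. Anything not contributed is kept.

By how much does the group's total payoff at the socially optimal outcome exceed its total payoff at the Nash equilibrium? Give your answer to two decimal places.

Each contributed unit returns 2.2/8 = 0.2750 to its contributor — below 1 — so contributing 0 is dominant for every player. At the Nash equilibrium everyone keeps their 47, and the group total is 8 × 47 = 376.
Each contributed unit returns 2.200 to the group as a whole (0.2750 to each of 8 players), which exceeds 1, so the social optimum is full contribution: group total = 2.200 × 376 = 827.20.
Efficiency loss = 827.20 − 376 = 451.20.

451.20 thousand dollars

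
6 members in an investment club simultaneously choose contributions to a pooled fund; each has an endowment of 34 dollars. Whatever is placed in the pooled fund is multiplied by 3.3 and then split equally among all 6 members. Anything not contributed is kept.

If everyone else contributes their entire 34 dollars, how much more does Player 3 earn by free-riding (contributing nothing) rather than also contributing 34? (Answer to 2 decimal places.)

15.30 dollars

Switching from a contribution of 34 to 0 lets Player 3 keep an extra 34 dollars, but lowers the pooled fund by 34, which costs Player 3 their own share of that drop: 3.3/6 × 34 = 18.70.
Net gain = 34 − 18.70 = 15.30. The private return per contributed unit (0.5500) is below 1, so free-riding is indeed the best response regardless of what the others do.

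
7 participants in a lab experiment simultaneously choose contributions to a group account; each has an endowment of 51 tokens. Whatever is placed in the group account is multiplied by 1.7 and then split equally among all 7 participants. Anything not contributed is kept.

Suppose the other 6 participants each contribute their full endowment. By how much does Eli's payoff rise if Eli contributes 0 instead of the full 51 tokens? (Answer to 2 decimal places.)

Switching from a contribution of 51 to 0 lets Eli keep an extra 51 tokens, but lowers the group account by 51, which costs Eli their own share of that drop: 1.7/7 × 51 = 12.39.
Net gain = 51 − 12.39 = 38.61. The private return per contributed unit (0.2429) is below 1, so free-riding is indeed the best response regardless of what the others do.

38.61 tokens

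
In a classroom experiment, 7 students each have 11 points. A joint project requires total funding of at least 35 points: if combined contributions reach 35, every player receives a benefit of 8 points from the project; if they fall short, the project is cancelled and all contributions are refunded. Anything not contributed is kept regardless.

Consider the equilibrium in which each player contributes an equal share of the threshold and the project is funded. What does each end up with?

Equal share of the threshold: 35/7 = 5.
At this profile no one gains by cutting their contribution: any cut drops the total below 35, the project is cancelled, contributions are refunded, and the deviator ends with 11, which is less than 11 − 5 + 8 = 14. Contributing more than 5 just wastes the excess. So contributing exactly 5 is a best response.
Each player's payoff: 11 − 5 + 8 = 14.

14 points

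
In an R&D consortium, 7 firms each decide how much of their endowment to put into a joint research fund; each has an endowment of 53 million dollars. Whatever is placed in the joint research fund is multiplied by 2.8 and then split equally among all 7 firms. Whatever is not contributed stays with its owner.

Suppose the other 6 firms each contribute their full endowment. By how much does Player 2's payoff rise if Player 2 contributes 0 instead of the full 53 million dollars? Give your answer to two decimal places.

Switching from a contribution of 53 to 0 lets Player 2 keep an extra 53 million dollars, but lowers the joint research fund by 53, which costs Player 2 their own share of that drop: 2.8/7 × 53 = 21.20.
Net gain = 53 − 21.20 = 31.80. The private return per contributed unit (0.4000) is below 1, so free-riding is indeed the best response regardless of what the others do.

31.80 million dollars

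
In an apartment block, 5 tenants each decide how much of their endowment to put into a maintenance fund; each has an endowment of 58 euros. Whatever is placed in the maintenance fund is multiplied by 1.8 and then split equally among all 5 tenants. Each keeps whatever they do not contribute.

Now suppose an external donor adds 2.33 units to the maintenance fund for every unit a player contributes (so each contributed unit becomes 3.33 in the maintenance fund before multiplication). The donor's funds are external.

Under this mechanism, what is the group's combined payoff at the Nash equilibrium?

1738.26 euros

Under the mechanism each unit contributed yields 1.8 × 3.33 / 5 = 1.1988 back to its contributor per unit of net cost, which exceeds 1, making full contribution the dominant choice for everyone.
So the Nash equilibrium is full contribution by all 5; the group earns 1.8 × 3.33 × 290 = 1738.26.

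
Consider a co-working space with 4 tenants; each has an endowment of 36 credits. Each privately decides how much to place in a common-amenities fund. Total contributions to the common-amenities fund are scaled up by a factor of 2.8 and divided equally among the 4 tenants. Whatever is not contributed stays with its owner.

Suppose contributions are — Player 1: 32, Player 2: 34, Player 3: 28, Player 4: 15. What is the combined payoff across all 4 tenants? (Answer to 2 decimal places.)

340.20 credits

Total contributed: 32 + 34 + 28 + 15 = 109; total kept: 4 × 36 − 109 = 35.
The common-amenities fund pays out 2.8 × 109 = 305.20 in aggregate.
Group total = 35 + 305.20 = 340.20.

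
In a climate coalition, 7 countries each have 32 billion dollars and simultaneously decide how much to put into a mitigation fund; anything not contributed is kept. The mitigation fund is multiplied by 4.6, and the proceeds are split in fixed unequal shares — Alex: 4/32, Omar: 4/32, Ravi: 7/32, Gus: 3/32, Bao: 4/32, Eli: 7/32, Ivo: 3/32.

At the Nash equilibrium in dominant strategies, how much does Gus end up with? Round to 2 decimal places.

59.60 billion dollars

A player with share s gets back 4.6·s per unit contributed, so full contribution is dominant for anyone with s > 1/4.6 = 0.2174 and zero contribution is dominant for anyone below.
Ravi and Eli are above the threshold, contributing 32 each; the remaining 5 contribute 0. Total contributed: 64.
Gus keeps 32 and receives 4.6 × 64 × 3/32 = 27.60 from the mitigation fund, for a payoff of 59.60.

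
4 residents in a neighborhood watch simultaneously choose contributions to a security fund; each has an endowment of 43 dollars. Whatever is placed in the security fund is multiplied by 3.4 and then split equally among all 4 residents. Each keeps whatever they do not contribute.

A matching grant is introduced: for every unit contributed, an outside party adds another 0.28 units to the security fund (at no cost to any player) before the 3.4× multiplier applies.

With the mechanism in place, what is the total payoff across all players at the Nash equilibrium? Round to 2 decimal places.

With the mechanism, a contributed unit returns 3.4 × 1.28 / 4 = 1.0880 per unit of net cost to the contributor — now above 1 — so contributing fully is weakly dominant for every player.
So the Nash equilibrium is full contribution by all 4; the group earns 3.4 × 1.28 × 172 = 748.54.

748.54 dollars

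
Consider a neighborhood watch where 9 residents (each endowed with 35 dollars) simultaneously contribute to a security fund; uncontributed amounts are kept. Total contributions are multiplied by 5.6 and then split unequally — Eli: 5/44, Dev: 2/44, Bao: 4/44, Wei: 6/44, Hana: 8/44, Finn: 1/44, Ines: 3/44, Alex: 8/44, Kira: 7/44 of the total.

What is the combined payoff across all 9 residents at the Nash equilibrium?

Player j's private return per contributed unit is 5.6 × (j's share). Contributing is weakly dominant for j when that share is at least 1/5.6 = 0.1786, and contributing 0 is dominant otherwise.
The shares above 0.1786 belong to Hana and Alex, contributing 35 each; the remaining 7 contribute 0. Total contributed: 70.
The security fund pays out 5.6 × 70 = 392.00 in total (split across the unequal shares, but the aggregate is all that matters for the group sum).
The 7 free-riders keep 35 each, adding 245. Group total = 245 + 392.00 = 637.00.

637.00 dollars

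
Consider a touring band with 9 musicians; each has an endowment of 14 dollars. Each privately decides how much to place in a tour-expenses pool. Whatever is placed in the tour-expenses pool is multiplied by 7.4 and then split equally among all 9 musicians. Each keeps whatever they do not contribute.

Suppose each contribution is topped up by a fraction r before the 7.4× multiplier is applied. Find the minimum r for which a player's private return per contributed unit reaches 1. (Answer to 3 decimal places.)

0.216

With matching at rate r, one contributed unit becomes (1 + r) in the tour-expenses pool and returns 7.4 × (1 + r) / 9 to the contributor.
Setting this equal to 1: 1 + r = 9/7.4 = 1.2162.
So the minimum matching rate is r = 1.2162 − 1 = 0.216.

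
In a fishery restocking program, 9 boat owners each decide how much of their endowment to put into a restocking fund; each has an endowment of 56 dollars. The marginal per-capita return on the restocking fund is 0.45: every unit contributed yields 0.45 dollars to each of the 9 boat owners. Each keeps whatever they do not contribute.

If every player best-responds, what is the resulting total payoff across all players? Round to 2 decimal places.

The private return per contributed unit is 0.45 < 1, so contributing 0 is dominant for every player. At the Nash equilibrium everyone keeps their 56, and the group total is 9 × 56 = 504.

504.00 dollars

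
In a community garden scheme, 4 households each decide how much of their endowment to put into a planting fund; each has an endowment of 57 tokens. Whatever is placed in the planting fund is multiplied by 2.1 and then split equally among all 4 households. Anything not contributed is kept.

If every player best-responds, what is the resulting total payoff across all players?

228.00 tokens

Each contributed unit returns 2.1/4 = 0.5250 to its contributor — below 1 — so contributing 0 is dominant for every player. At the Nash equilibrium everyone keeps their 57, and the group total is 4 × 57 = 228.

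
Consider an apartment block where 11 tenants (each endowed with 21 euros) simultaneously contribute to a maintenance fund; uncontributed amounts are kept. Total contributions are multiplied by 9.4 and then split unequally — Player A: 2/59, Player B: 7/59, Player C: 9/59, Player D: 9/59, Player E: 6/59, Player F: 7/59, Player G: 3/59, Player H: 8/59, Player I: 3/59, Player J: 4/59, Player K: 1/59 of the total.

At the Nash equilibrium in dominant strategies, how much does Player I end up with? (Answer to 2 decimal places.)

71.19 euros

Player j's private return per contributed unit is 9.4 × (j's share). Contributing is weakly dominant for j when that share is at least 1/9.4 = 0.1064, and contributing 0 is dominant otherwise.
Player B, Player C, Player D, Player F and Player H are above the threshold, contributing 21 each; the remaining 6 contribute 0. Total contributed: 105.
Player I keeps 21 and receives 9.4 × 105 × 3/59 = 50.19 from the maintenance fund, for a payoff of 71.19.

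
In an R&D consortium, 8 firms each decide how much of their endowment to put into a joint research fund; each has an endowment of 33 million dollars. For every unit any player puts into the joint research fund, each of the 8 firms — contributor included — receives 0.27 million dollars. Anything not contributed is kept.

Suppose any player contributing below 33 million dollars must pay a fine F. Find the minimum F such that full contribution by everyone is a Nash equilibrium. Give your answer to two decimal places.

Given the others contribute fully, the best deviation is to contribute 0 (any partial contribution still incurs the fine and gives up units whose private return 0.27 is below 1).
Deviating from 33 to 0 saves 33 million dollars but forfeits the deviator's share of the drop in the joint research fund: 0.27 × 33 = 8.91.
So the deviation gain is 33 − 8.91 = 24.09, and the fine must be at least 24.09 million dollars to wipe it out.

24.09 million dollars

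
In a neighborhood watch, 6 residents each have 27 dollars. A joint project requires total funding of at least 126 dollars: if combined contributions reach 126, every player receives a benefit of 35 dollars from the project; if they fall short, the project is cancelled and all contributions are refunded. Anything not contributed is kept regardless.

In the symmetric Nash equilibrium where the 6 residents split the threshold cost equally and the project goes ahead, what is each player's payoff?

Equal share of the threshold: 126/6 = 21.
At this profile no one gains by cutting their contribution: any cut drops the total below 126, the project is cancelled, contributions are refunded, and the deviator ends with 27, which is less than 27 − 21 + 35 = 41. Contributing more than 21 just wastes the excess. So contributing exactly 21 is a best response.
Each player's payoff: 27 − 21 + 35 = 41.

41 dollars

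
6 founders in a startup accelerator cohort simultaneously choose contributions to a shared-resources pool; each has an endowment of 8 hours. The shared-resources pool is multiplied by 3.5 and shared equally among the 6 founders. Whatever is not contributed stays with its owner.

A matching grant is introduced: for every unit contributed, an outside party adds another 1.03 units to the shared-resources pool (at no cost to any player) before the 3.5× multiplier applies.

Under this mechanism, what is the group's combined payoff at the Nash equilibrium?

Under the mechanism each unit contributed yields 3.5 × 2.03 / 6 = 1.1842 back to its contributor per unit of net cost, which exceeds 1, making full contribution the dominant choice for everyone.
At the Nash equilibrium everyone contributes 8. Group total payoff = 3.5 × 2.03 × 48 = 341.04.

341.04 hours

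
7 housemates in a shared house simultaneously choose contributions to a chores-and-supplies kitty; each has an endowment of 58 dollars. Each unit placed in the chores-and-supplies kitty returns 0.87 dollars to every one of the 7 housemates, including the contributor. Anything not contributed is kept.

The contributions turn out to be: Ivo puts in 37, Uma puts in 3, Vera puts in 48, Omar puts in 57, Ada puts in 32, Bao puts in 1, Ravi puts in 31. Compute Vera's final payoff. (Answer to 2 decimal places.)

Total contributed: 37 + 3 + 48 + 57 + 32 + 1 + 31 = 209.
Each receives 0.87 × 209 = 181.83 from the chores-and-supplies kitty.
Vera keeps 58 − 48 = 10, so Vera's payoff is 10 + 181.83 = 191.83.

191.83 dollars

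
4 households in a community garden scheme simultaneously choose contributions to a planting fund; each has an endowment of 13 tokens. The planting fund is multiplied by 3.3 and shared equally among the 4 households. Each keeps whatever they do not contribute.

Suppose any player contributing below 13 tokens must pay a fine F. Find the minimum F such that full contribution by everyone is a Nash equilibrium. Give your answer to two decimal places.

2.28 tokens

Given the others contribute fully, the best deviation is to contribute 0 (any partial contribution still incurs the fine and gives up units whose private return 0.8250 is below 1).
Deviating from 13 to 0 saves 13 tokens but forfeits the deviator's share of the drop in the planting fund: 3.3/4 × 13 = 10.72.
So the deviation gain is 13 − 10.72 = 2.28, and the fine must be at least 2.28 tokens to wipe it out.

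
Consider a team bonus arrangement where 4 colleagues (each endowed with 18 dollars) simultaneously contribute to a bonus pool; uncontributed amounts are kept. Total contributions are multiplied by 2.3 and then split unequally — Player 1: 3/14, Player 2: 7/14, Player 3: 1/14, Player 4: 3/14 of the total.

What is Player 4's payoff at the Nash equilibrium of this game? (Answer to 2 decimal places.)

26.87 dollars

For player j, contributing a unit is worthwhile iff 2.3 × (j's share) ≥ 1, i.e. iff j's share is at least 0.4348.
The only share above 0.4348 is Player 2's 7/14, contributing 18; the remaining 3 contribute 0. Total contributed: 18.
Player 4 keeps 18 and receives 2.3 × 18 × 3/14 = 8.87 from the bonus pool, for a payoff of 26.87.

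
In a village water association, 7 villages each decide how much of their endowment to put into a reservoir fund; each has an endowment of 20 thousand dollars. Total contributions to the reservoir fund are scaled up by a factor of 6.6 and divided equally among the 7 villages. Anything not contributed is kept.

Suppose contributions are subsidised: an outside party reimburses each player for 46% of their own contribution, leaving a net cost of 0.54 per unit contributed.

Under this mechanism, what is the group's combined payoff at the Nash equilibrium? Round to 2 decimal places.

988.40 thousand dollars

With the mechanism, a contributed unit returns (6.6/7) / 0.54 = 1.7460 per unit of net cost to the contributor — now above 1 — so contributing fully is weakly dominant for every player.
So the Nash equilibrium is full contribution by all 7; the group earns 7 × (20 × 0.46 + 6.6 × 20) = 988.40.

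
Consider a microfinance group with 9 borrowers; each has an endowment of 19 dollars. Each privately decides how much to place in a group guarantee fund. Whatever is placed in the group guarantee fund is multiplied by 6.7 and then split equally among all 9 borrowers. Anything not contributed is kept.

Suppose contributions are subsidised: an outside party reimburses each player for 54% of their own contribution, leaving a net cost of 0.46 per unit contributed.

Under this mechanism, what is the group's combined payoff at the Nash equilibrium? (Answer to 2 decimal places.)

1238.04 dollars

With the mechanism, a contributed unit returns (6.7/9) / 0.46 = 1.6184 per unit of net cost to the contributor — now above 1 — so contributing fully is weakly dominant for every player.
So the Nash equilibrium is full contribution by all 9; the group earns 9 × (19 × 0.54 + 6.7 × 19) = 1238.04.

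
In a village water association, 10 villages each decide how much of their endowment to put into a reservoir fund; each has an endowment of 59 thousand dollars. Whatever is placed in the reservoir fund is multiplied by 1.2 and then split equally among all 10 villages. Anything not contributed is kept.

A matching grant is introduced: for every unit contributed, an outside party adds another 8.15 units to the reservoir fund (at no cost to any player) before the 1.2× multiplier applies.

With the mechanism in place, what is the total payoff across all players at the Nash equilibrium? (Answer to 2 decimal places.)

6478.20 thousand dollars

Under the mechanism each unit contributed yields 1.2 × 9.15 / 10 = 1.0980 back to its contributor per unit of net cost, which exceeds 1, making full contribution the dominant choice for everyone.
At the Nash equilibrium everyone contributes 59. Group total payoff = 1.2 × 9.15 × 590 = 6478.20.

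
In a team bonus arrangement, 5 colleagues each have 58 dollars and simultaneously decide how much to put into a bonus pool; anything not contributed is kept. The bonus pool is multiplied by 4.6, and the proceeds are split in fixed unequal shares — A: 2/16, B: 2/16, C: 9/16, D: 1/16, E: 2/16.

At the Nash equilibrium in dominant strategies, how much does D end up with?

Player j's private return per contributed unit is 4.6 × (j's share). Contributing is weakly dominant for j when that share is at least 1/4.6 = 0.2174, and contributing 0 is dominant otherwise.
Only C (9/16) clears that bar, contributing 58; the remaining 4 contribute 0. Total contributed: 58.
D keeps 58 and receives 4.6 × 58 × 1/16 = 16.68 from the bonus pool, for a payoff of 74.68.

74.68 dollars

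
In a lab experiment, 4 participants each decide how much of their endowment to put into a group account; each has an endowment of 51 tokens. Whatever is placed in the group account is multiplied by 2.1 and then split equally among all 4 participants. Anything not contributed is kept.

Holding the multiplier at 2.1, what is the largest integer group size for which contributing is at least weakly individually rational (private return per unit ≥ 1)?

2

Private return per unit is 2.1/(group size), which is ≥ 1 whenever the group size is ≤ 2.1.
The largest such integer is 2.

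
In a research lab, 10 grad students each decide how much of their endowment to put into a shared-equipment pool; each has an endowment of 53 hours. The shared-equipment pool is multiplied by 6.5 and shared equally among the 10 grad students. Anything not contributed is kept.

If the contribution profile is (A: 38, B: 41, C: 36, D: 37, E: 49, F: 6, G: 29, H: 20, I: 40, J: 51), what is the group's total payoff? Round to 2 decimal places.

Total contributed: 38 + 41 + 36 + 37 + 49 + 6 + 29 + 20 + 40 + 51 = 347; total kept: 10 × 53 − 347 = 183.
The shared-equipment pool pays out 6.5 × 347 = 2255.50 in aggregate.
Group total = 183 + 2255.50 = 2438.50.

2438.50 hours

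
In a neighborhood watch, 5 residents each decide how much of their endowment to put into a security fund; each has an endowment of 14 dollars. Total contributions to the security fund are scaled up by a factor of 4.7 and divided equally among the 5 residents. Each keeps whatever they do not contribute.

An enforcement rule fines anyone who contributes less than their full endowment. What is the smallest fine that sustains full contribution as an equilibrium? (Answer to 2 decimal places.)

0.84 dollars

Given the others contribute fully, the best deviation is to contribute 0 (any partial contribution still incurs the fine and gives up units whose private return 0.9400 is below 1).
Deviating from 14 to 0 saves 14 dollars but forfeits the deviator's share of the drop in the security fund: 4.7/5 × 14 = 13.16.
So the deviation gain is 14 − 13.16 = 0.84, and the fine must be at least 0.84 dollars to wipe it out.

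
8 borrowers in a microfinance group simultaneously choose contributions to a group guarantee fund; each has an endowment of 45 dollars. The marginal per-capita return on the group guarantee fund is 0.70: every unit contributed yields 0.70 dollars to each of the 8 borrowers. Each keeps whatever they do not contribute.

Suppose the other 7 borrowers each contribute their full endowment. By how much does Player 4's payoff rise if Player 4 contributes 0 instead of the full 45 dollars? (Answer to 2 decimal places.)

13.50 dollars

Switching from a contribution of 45 to 0 lets Player 4 keep an extra 45 dollars, but lowers the group guarantee fund by 45, which costs Player 4 their own share of that drop: 0.70 × 45 = 31.50.
Net gain = 45 − 31.50 = 13.50. The private return per contributed unit (0.70) is below 1, so free-riding is indeed the best response regardless of what the others do.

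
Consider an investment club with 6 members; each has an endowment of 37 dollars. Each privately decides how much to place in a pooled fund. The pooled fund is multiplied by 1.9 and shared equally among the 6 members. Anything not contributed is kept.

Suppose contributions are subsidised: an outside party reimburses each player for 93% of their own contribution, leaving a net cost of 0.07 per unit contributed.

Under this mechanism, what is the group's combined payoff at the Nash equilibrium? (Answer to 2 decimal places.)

Under the mechanism each unit contributed yields (1.9/6) / 0.07 = 4.5238 back to its contributor per unit of net cost, which exceeds 1, making full contribution the dominant choice for everyone.
At the Nash equilibrium everyone contributes 37. Group total payoff = 6 × (37 × 0.93 + 1.9 × 37) = 628.26.

628.26 dollars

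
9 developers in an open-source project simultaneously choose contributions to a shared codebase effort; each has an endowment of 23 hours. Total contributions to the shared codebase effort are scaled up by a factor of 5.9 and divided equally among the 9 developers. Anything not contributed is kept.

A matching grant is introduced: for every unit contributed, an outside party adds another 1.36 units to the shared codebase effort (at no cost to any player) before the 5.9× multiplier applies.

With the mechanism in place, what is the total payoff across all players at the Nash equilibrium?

2882.27 hours

The effective private return per unit is now 5.9 × 2.36 / 9 = 1.5471 > 1, so every player's dominant strategy flips to full contribution.
At the Nash equilibrium everyone contributes 23. Group total payoff = 5.9 × 2.36 × 207 = 2882.27.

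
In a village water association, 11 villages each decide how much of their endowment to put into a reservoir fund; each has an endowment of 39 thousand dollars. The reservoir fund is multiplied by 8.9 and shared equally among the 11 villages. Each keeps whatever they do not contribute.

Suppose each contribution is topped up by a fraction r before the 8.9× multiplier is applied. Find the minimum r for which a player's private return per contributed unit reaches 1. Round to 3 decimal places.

With matching at rate r, one contributed unit becomes (1 + r) in the reservoir fund and returns 8.9 × (1 + r) / 11 to the contributor.
Setting this equal to 1: 1 + r = 11/8.9 = 1.2360.
So the minimum matching rate is r = 1.2360 − 1 = 0.236.

0.236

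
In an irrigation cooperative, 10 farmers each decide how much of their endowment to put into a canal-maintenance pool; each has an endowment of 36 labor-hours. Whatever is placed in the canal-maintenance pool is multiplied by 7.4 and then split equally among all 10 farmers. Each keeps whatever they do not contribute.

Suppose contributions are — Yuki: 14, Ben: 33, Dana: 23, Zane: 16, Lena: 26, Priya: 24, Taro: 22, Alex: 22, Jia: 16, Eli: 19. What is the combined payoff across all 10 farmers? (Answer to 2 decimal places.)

Total contributed: 14 + 33 + 23 + 16 + 26 + 24 + 22 + 22 + 16 + 19 = 215; total kept: 10 × 36 − 215 = 145.
The canal-maintenance pool pays out 7.4 × 215 = 1591.00 in aggregate.
Group total = 145 + 1591.00 = 1736.00.

1736.00 labor-hours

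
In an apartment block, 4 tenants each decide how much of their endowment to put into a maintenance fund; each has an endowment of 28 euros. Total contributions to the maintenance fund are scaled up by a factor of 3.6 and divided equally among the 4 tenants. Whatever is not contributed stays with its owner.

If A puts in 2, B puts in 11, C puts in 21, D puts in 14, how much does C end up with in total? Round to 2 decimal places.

50.20 euros

Total contributed: 2 + 11 + 21 + 14 = 48.
Each receives 3.6 × 48 / 4 = 43.20 from the maintenance fund.
C keeps 28 − 21 = 7, so C's payoff is 7 + 43.20 = 50.20.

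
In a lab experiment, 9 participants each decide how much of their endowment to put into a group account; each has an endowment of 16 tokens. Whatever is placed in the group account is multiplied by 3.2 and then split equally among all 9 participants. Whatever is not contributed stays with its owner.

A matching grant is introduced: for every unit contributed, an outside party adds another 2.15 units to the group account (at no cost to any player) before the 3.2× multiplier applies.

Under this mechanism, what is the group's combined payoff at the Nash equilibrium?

Under the mechanism each unit contributed yields 3.2 × 3.15 / 9 = 1.1200 back to its contributor per unit of net cost, which exceeds 1, making full contribution the dominant choice for everyone.
At the Nash equilibrium everyone contributes 16. Group total payoff = 3.2 × 3.15 × 144 = 1451.52.

1451.52 tokens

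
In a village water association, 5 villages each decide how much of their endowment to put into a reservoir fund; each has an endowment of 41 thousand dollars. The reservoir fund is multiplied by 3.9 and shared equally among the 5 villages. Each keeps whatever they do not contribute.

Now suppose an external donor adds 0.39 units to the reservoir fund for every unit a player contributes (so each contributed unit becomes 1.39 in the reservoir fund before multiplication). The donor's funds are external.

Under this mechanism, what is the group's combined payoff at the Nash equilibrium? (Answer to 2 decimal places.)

1111.31 thousand dollars

With the mechanism, a contributed unit returns 3.9 × 1.39 / 5 = 1.0842 per unit of net cost to the contributor — now above 1 — so contributing fully is weakly dominant for every player.
At the Nash equilibrium everyone contributes 41. Group total payoff = 3.9 × 1.39 × 205 = 1111.31.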